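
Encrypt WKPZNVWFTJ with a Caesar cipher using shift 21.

W(22): 22+21=43≡17 → R
K(10): 10+21=31≡5 → F
P(15): 15+21=36≡10 → K
Z(25): 25+21=46≡20 → U
N(13): 13+21=34≡8 → I
V(21): 21+21=42≡16 → Q
W(22): 22+21=43≡17 → R
F(5): 5+21=26≡0 → A
T(19): 19+21=40≡14 → O
J(9): 9+21=30≡4 → E

RFKUIQRAOE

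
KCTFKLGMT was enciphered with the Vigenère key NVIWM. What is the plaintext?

Repeat the key across the ciphertext: NVIWMNVIW
K(10)−N(13): -3≡23 → X
C(2)−V(21): -19≡7 → H
T(19)−I(8): 11 → L
F(5)−W(22): -17≡9 → J
K(10)−M(12): -2≡24 → Y
L(11)−N(13): -2≡24 → Y
G(6)−V(21): -15≡11 → L
M(12)−I(8): 4 → E
T(19)−W(22): -3≡23 → X

XHLJYYLEX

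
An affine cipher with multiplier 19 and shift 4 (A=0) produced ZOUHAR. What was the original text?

XGUHIN

The inverse of 19 mod 26 is 11, since 19·11=209≡1. Apply D(y)=11·(y−4) mod 26:
Z(25): 11·(25−4)=231≡23 → X
O(14): 11·(14−4)=110≡6 → G
U(20): 11·(20−4)=176≡20 → U
H(7): 11·(7−4)=33≡7 → H
A(0): 11·(0−4)=-44≡8 → I
R(17): 11·(17−4)=143≡13 → N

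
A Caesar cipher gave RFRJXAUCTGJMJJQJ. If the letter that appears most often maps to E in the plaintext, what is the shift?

5

The most frequent ciphertext letter is J (appears 5 times).
J is position 9; E is position 4.
Shift = 5.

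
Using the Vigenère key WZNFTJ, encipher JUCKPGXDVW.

FTPPIPTCIB

Repeat the key across the message: WZNFTJWZNF
J(9)+W(22): 31≡5 → F
U(20)+Z(25): 45≡19 → T
C(2)+N(13): 15 → P
K(10)+F(5): 15 → P
P(15)+T(19): 34≡8 → I
G(6)+J(9): 15 → P
X(23)+W(22): 45≡19 → T
D(3)+Z(25): 28≡2 → C
V(21)+N(13): 34≡8 → I
W(22)+F(5): 27≡1 → B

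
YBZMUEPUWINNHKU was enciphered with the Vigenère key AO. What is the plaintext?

YNZYUQPGWUNZHWU

Repeat the key across the ciphertext: AOAOAOAOAOAOAOA
Y(24)−A(0): 24 → Y
B(1)−O(14): -13≡13 → N
Z(25)−A(0): 25 → Z
M(12)−O(14): -2≡24 → Y
U(20)−A(0): 20 → U
E(4)−O(14): -10≡16 → Q
P(15)−A(0): 15 → P
U(20)−O(14): 6 → G
W(22)−A(0): 22 → W
I(8)−O(14): -6≡20 → U
N(13)−A(0): 13 → N
N(13)−O(14): -1≡25 → Z
H(7)−A(0): 7 → H
K(10)−O(14): -4≡22 → W
U(20)−A(0): 20 → U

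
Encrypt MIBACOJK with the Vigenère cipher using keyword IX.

Repeat the key across the message: IXIXIXIX
M(12)+I(8): 20 → U
I(8)+X(23): 31≡5 → F
B(1)+I(8): 9 → J
A(0)+X(23): 23 → X
C(2)+I(8): 10 → K
O(14)+X(23): 37≡11 → L
J(9)+I(8): 17 → R
K(10)+X(23): 33≡7 → H

UFJXKLRH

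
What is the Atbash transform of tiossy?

t(19) → g(6)
i(8) → r(17)
o(14) → l(11)
s(18) → h(7)
s(18) → h(7)
y(24) → b(1)

grlhhb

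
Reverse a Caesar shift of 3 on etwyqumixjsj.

bqtvnrjfugpg

e(4): 4−3=1 → b
t(19): 19−3=16 → q
w(22): 22−3=19 → t
y(24): 24−3=21 → v
q(16): 16−3=13 → n
u(20): 20−3=17 → r
m(12): 12−3=9 → j
i(8): 8−3=5 → f
x(23): 23−3=20 → u
j(9): 9−3=6 → g
s(18): 18−3=15 → p
j(9): 9−3=6 → g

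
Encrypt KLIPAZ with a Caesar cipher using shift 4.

OPMTED

K(10): 10+4=14 → O
L(11): 11+4=15 → P
I(8): 8+4=12 → M
P(15): 15+4=19 → T
A(0): 0+4=4 → E
Z(25): 25+4=29≡3 → D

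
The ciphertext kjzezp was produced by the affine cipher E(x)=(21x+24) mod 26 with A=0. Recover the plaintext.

idfefh

The inverse of 21 mod 26 is 5, since 21·5=105≡1. Apply D(y)=5·(y−24) mod 26:
k(10): 5·(10−24)=-70≡8 → i
j(9): 5·(9−24)=-75≡3 → d
z(25): 5·(25−24)=5 → f
e(4): 5·(4−24)=-100≡4 → e
z(25): 5·(25−24)=5 → f
p(15): 5·(15−24)=-45≡7 → h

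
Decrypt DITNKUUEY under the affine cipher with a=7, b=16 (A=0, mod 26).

The inverse of 7 mod 26 is 15, since 7·15=105≡1. Apply D(y)=15·(y−16) mod 26:
D(3): 15·(3−16)=-195≡13 → N
I(8): 15·(8−16)=-120≡10 → K
T(19): 15·(19−16)=45≡19 → T
N(13): 15·(13−16)=-45≡7 → H
K(10): 15·(10−16)=-90≡14 → O
U(20): 15·(20−16)=60≡8 → I
U(20): 15·(20−16)=60≡8 → I
E(4): 15·(4−16)=-180≡2 → C
Y(24): 15·(24−16)=120≡16 → Q

NKTHOIICQ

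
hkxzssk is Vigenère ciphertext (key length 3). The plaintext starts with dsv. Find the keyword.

esc

Subtract each crib letter from the matching ciphertext letter (mod 26):
h(7)−d(3)=4 → e
k(10)−s(18)=-8≡18 → s
x(23)−v(21)=2 → c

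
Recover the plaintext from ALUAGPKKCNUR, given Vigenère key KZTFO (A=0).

Repeat the key across the ciphertext: KZTFOKZTFOKZ
A(0)−K(10): -10≡16 → Q
L(11)−Z(25): -14≡12 → M
U(20)−T(19): 1 → B
A(0)−F(5): -5≡21 → V
G(6)−O(14): -8≡18 → S
P(15)−K(10): 5 → F
K(10)−Z(25): -15≡11 → L
K(10)−T(19): -9≡17 → R
C(2)−F(5): -3≡23 → X
N(13)−O(14): -1≡25 → Z
U(20)−K(10): 10 → K
R(17)−Z(25): -8≡18 → S

QMBVSFLRXZKS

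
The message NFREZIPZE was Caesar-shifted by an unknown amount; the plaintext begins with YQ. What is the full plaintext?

YQCPKTAKP

From the crib: N(13)−Y(24)=-11≡15, so the shift is 15.
Subtract 15 from each ciphertext letter:
N(13): 13−15=-2≡24 → Y
F(5): 5−15=-10≡16 → Q
R(17): 17−15=2 → C
E(4): 4−15=-11≡15 → P
Z(25): 25−15=10 → K
I(8): 8−15=-7≡19 → T
P(15): 15−15=0 → A
Z(25): 25−15=10 → K
E(4): 4−15=-11≡15 → P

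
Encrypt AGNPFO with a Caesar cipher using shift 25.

ZFMOEN

A(0): 0+25=25 → Z
G(6): 6+25=31≡5 → F
N(13): 13+25=38≡12 → M
P(15): 15+25=40≡14 → O
F(5): 5+25=30≡4 → E
O(14): 14+25=39≡13 → N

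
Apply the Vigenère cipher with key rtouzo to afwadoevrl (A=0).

rykuccvoff

Repeat the key across the message: rtouzortou
a(0)+r(17): 17 → r
f(5)+t(19): 24 → y
w(22)+o(14): 36≡10 → k
a(0)+u(20): 20 → u
d(3)+z(25): 28≡2 → c
o(14)+o(14): 28≡2 → c
e(4)+r(17): 21 → v
v(21)+t(19): 40≡14 → o
r(17)+o(14): 31≡5 → f
l(11)+u(20): 31≡5 → f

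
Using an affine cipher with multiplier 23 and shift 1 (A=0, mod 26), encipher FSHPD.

F(5): 23·5+1=116≡12 → M
S(18): 23·18+1=415≡25 → Z
H(7): 23·7+1=162≡6 → G
P(15): 23·15+1=346≡8 → I
D(3): 23·3+1=70≡18 → S

MZGIS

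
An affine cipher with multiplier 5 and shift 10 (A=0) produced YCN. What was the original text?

IOL

The inverse of 5 mod 26 is 21, since 5·21=105≡1. Apply D(y)=21·(y−10) mod 26:
Y(24): 21·(24−10)=294≡8 → I
C(2): 21·(2−10)=-168≡14 → O
N(13): 21·(13−10)=63≡11 → L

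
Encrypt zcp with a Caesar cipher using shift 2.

ber

z(25): 25+2=27≡1 → b
c(2): 2+2=4 → e
p(15): 15+2=17 → r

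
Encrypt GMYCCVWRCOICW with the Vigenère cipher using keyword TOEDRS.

Repeat the key across the message: TOEDRSTOEDRST
G(6)+T(19): 25 → Z
M(12)+O(14): 26≡0 → A
Y(24)+E(4): 28≡2 → C
C(2)+D(3): 5 → F
C(2)+R(17): 19 → T
V(21)+S(18): 39≡13 → N
W(22)+T(19): 41≡15 → P
R(17)+O(14): 31≡5 → F
C(2)+E(4): 6 → G
O(14)+D(3): 17 → R
I(8)+R(17): 25 → Z
C(2)+S(18): 20 → U
W(22)+T(19): 41≡15 → P

ZACFTNPFGRZUP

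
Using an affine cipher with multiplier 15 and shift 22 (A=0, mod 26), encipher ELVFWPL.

EFZTONF

E(4): 15·4+22=82≡4 → E
L(11): 15·11+22=187≡5 → F
V(21): 15·21+22=337≡25 → Z
F(5): 15·5+22=97≡19 → T
W(22): 15·22+22=352≡14 → O
P(15): 15·15+22=247≡13 → N
L(11): 15·11+22=187≡5 → F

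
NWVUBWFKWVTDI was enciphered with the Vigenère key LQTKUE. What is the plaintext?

CGCKHSUUDLZZX

Repeat the key across the ciphertext: LQTKUELQTKUEL
N(13)−L(11): 2 → C
W(22)−Q(16): 6 → G
V(21)−T(19): 2 → C
U(20)−K(10): 10 → K
B(1)−U(20): -19≡7 → H
W(22)−E(4): 18 → S
F(5)−L(11): -6≡20 → U
K(10)−Q(16): -6≡20 → U
W(22)−T(19): 3 → D
V(21)−K(10): 11 → L
T(19)−U(20): -1≡25 → Z
D(3)−E(4): -1≡25 → Z
I(8)−L(11): -3≡23 → X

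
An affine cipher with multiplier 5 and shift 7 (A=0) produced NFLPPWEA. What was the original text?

WKGMMDPJ

The inverse of 5 mod 26 is 21, since 5·21=105≡1. Apply D(y)=21·(y−7) mod 26:
N(13): 21·(13−7)=126≡22 → W
F(5): 21·(5−7)=-42≡10 → K
L(11): 21·(11−7)=84≡6 → G
P(15): 21·(15−7)=168≡12 → M
P(15): 21·(15−7)=168≡12 → M
W(22): 21·(22−7)=315≡3 → D
E(4): 21·(4−7)=-63≡15 → P
A(0): 21·(0−7)=-147≡9 → J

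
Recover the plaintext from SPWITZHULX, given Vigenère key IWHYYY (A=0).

Repeat the key across the ciphertext: IWHYYYIWHY
S(18)−I(8): 10 → K
P(15)−W(22): -7≡19 → T
W(22)−H(7): 15 → P
I(8)−Y(24): -16≡10 → K
T(19)−Y(24): -5≡21 → V
Z(25)−Y(24): 1 → B
H(7)−I(8): -1≡25 → Z
U(20)−W(22): -2≡24 → Y
L(11)−H(7): 4 → E
X(23)−Y(24): -1≡25 → Z

KTPKVBZYEZ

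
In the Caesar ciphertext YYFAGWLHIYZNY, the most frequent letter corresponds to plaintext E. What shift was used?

The most frequent ciphertext letter is Y (appears 4 times).
Y is position 24; E is position 4.
Shift = 20.

20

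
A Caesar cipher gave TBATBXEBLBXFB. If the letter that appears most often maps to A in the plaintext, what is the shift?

1

The most frequent ciphertext letter is B (appears 5 times).
B is position 1; A is position 0.
Shift = 1.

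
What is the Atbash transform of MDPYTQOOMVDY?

NWKBGJLLNEWB

M(12) → N(13)
D(3) → W(22)
P(15) → K(10)
Y(24) → B(1)
T(19) → G(6)
Q(16) → J(9)
O(14) → L(11)
O(14) → L(11)
M(12) → N(13)
V(21) → E(4)
D(3) → W(22)
Y(24) → B(1)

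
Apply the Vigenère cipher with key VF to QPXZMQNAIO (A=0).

Repeat the key across the message: VFVFVFVFVF
Q(16)+V(21): 37≡11 → L
P(15)+F(5): 20 → U
X(23)+V(21): 44≡18 → S
Z(25)+F(5): 30≡4 → E
M(12)+V(21): 33≡7 → H
Q(16)+F(5): 21 → V
N(13)+V(21): 34≡8 → I
A(0)+F(5): 5 → F
I(8)+V(21): 29≡3 → D
O(14)+F(5): 19 → T

LUSEHVIFDT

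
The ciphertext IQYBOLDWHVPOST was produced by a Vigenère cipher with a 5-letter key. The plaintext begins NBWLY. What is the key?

Subtract each crib letter from the matching ciphertext letter (mod 26):
I(8)−N(13)=-5≡21 → V
Q(16)−B(1)=15 → P
Y(24)−W(22)=2 → C
B(1)−L(11)=-10≡16 → Q
O(14)−Y(24)=-10≡16 → Q

VPCQQ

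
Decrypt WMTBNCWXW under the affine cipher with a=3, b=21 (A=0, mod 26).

JXICGLJSJ

The inverse of 3 mod 26 is 9, since 3·9=27≡1. Apply D(y)=9·(y−21) mod 26:
W(22): 9·(22−21)=9 → J
M(12): 9·(12−21)=-81≡23 → X
T(19): 9·(19−21)=-18≡8 → I
B(1): 9·(1−21)=-180≡2 → C
N(13): 9·(13−21)=-72≡6 → G
C(2): 9·(2−21)=-171≡11 → L
W(22): 9·(22−21)=9 → J
X(23): 9·(23−21)=18 → S
W(22): 9·(22−21)=9 → J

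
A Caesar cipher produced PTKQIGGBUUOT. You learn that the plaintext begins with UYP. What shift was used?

21

From the crib: P(15)−U(20)=-5≡21, so the shift is 21.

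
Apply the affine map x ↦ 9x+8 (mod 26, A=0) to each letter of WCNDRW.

YAVJFY

W(22): 9·22+8=206≡24 → Y
C(2): 9·2+8=26≡0 → A
N(13): 9·13+8=125≡21 → V
D(3): 9·3+8=35≡9 → J
R(17): 9·17+8=161≡5 → F
W(22): 9·22+8=206≡24 → Y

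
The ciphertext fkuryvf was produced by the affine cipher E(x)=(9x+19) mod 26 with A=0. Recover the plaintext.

kzdupgk

The inverse of 9 mod 26 is 3, since 9·3=27≡1. Apply D(y)=3·(y−19) mod 26:
f(5): 3·(5−19)=-42≡10 → k
k(10): 3·(10−19)=-27≡25 → z
u(20): 3·(20−19)=3 → d
r(17): 3·(17−19)=-6≡20 → u
y(24): 3·(24−19)=15 → p
v(21): 3·(21−19)=6 → g
f(5): 3·(5−19)=-42≡10 → k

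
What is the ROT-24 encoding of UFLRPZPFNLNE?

SDJPNXNDLJLC

U(20): 20+24=44≡18 → S
F(5): 5+24=29≡3 → D
L(11): 11+24=35≡9 → J
R(17): 17+24=41≡15 → P
P(15): 15+24=39≡13 → N
Z(25): 25+24=49≡23 → X
P(15): 15+24=39≡13 → N
F(5): 5+24=29≡3 → D
N(13): 13+24=37≡11 → L
L(11): 11+24=35≡9 → J
N(13): 13+24=37≡11 → L
E(4): 4+24=28≡2 → C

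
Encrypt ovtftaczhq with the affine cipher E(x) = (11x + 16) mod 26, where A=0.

onrtrqmfpk

o(14): 11·14+16=170≡14 → o
v(21): 11·21+16=247≡13 → n
t(19): 11·19+16=225≡17 → r
f(5): 11·5+16=71≡19 → t
t(19): 11·19+16=225≡17 → r
a(0): 11·0+16=16 → q
c(2): 11·2+16=38≡12 → m
z(25): 11·25+16=291≡5 → f
h(7): 11·7+16=93≡15 → p
q(16): 11·16+16=192≡10 → k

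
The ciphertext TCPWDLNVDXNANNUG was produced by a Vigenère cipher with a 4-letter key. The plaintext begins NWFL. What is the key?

Subtract each crib letter from the matching ciphertext letter (mod 26):
T(19)−N(13)=6 → G
C(2)−W(22)=-20≡6 → G
P(15)−F(5)=10 → K
W(22)−L(11)=11 → L

GGKL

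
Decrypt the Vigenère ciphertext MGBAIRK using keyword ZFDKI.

Repeat the key across the ciphertext: ZFDKIZF
M(12)−Z(25): -13≡13 → N
G(6)−F(5): 1 → B
B(1)−D(3): -2≡24 → Y
A(0)−K(10): -10≡16 → Q
I(8)−I(8): 0 → A
R(17)−Z(25): -8≡18 → S
K(10)−F(5): 5 → F

NBYQASF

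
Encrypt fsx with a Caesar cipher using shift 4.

jwb

f(5): 5+4=9 → j
s(18): 18+4=22 → w
x(23): 23+4=27≡1 → b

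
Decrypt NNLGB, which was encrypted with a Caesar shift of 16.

XXVQL

N(13): 13−16=-3≡23 → X
N(13): 13−16=-3≡23 → X
L(11): 11−16=-5≡21 → V
G(6): 6−16=-10≡16 → Q
B(1): 1−16=-15≡11 → L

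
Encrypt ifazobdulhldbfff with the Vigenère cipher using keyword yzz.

gezxnabtkfkczeed

Repeat the key across the message: yzzyzzyzzyzzyzzy
i(8)+y(24): 32≡6 → g
f(5)+z(25): 30≡4 → e
a(0)+z(25): 25 → z
z(25)+y(24): 49≡23 → x
o(14)+z(25): 39≡13 → n
b(1)+z(25): 26≡0 → a
d(3)+y(24): 27≡1 → b
u(20)+z(25): 45≡19 → t
l(11)+z(25): 36≡10 → k
h(7)+y(24): 31≡5 → f
l(11)+z(25): 36≡10 → k
d(3)+z(25): 28≡2 → c
b(1)+y(24): 25 → z
f(5)+z(25): 30≡4 → e
f(5)+z(25): 30≡4 → e
f(5)+y(24): 29≡3 → d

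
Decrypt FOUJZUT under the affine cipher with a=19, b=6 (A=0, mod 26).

The inverse of 19 mod 26 is 11, since 19·11=209≡1. Apply D(y)=11·(y−6) mod 26:
F(5): 11·(5−6)=-11≡15 → P
O(14): 11·(14−6)=88≡10 → K
U(20): 11·(20−6)=154≡24 → Y
J(9): 11·(9−6)=33≡7 → H
Z(25): 11·(25−6)=209≡1 → B
U(20): 11·(20−6)=154≡24 → Y
T(19): 11·(19−6)=143≡13 → N

PKYHBYN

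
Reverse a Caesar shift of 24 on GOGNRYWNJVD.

IQIPTAYPLXF

G(6): 6−24=-18≡8 → I
O(14): 14−24=-10≡16 → Q
G(6): 6−24=-18≡8 → I
N(13): 13−24=-11≡15 → P
R(17): 17−24=-7≡19 → T
Y(24): 24−24=0 → A
W(22): 22−24=-2≡24 → Y
N(13): 13−24=-11≡15 → P
J(9): 9−24=-15≡11 → L
V(21): 21−24=-3≡23 → X
D(3): 3−24=-21≡5 → F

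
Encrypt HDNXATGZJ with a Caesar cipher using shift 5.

H(7): 7+5=12 → M
D(3): 3+5=8 → I
N(13): 13+5=18 → S
X(23): 23+5=28≡2 → C
A(0): 0+5=5 → F
T(19): 19+5=24 → Y
G(6): 6+5=11 → L
Z(25): 25+5=30≡4 → E
J(9): 9+5=14 → O

MISCFYLEO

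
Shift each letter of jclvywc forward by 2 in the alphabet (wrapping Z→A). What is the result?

j(9): 9+2=11 → l
c(2): 2+2=4 → e
l(11): 11+2=13 → n
v(21): 21+2=23 → x
y(24): 24+2=26≡0 → a
w(22): 22+2=24 → y
c(2): 2+2=4 → e

lenxaye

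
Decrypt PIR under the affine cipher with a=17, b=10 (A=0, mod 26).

LGF

The inverse of 17 mod 26 is 23, since 17·23=391≡1. Apply D(y)=23·(y−10) mod 26:
P(15): 23·(15−10)=115≡11 → L
I(8): 23·(8−10)=-46≡6 → G
R(17): 23·(17−10)=161≡5 → F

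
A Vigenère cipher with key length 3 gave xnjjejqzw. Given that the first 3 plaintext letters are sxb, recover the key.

Subtract each crib letter from the matching ciphertext letter (mod 26):
x(23)−s(18)=5 → f
n(13)−x(23)=-10≡16 → q
j(9)−b(1)=8 → i

fqi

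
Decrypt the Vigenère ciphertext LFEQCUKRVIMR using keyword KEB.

Repeat the key across the ciphertext: KEBKEBKEBKEB
L(11)−K(10): 1 → B
F(5)−E(4): 1 → B
E(4)−B(1): 3 → D
Q(16)−K(10): 6 → G
C(2)−E(4): -2≡24 → Y
U(20)−B(1): 19 → T
K(10)−K(10): 0 → A
R(17)−E(4): 13 → N
V(21)−B(1): 20 → U
I(8)−K(10): -2≡24 → Y
M(12)−E(4): 8 → I
R(17)−B(1): 16 → Q

BBDGYTANUYIQ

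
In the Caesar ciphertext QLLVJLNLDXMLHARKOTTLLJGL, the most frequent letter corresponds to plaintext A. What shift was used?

The most frequent ciphertext letter is L (appears 8 times).
L is position 11; A is position 0.
Shift = 11.

11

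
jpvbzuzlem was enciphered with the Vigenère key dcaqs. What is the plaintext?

gnvlhrxlou

Repeat the key across the ciphertext: dcaqsdcaqs
j(9)−d(3): 6 → g
p(15)−c(2): 13 → n
v(21)−a(0): 21 → v
b(1)−q(16): -15≡11 → l
z(25)−s(18): 7 → h
u(20)−d(3): 17 → r
z(25)−c(2): 23 → x
l(11)−a(0): 11 → l
e(4)−q(16): -12≡14 → o
m(12)−s(18): -6≡20 → u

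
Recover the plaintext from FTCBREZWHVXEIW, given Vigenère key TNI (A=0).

Repeat the key across the ciphertext: TNITNITNITNITN
F(5)−T(19): -14≡12 → M
T(19)−N(13): 6 → G
C(2)−I(8): -6≡20 → U
B(1)−T(19): -18≡8 → I
R(17)−N(13): 4 → E
E(4)−I(8): -4≡22 → W
Z(25)−T(19): 6 → G
W(22)−N(13): 9 → J
H(7)−I(8): -1≡25 → Z
V(21)−T(19): 2 → C
X(23)−N(13): 10 → K
E(4)−I(8): -4≡22 → W
I(8)−T(19): -11≡15 → P
W(22)−N(13): 9 → J

MGUIEWGJZCKWPJ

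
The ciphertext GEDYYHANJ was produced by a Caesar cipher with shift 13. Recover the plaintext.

G(6): 6−13=-7≡19 → T
E(4): 4−13=-9≡17 → R
D(3): 3−13=-10≡16 → Q
Y(24): 24−13=11 → L
Y(24): 24−13=11 → L
H(7): 7−13=-6≡20 → U
A(0): 0−13=-13≡13 → N
N(13): 13−13=0 → A
J(9): 9−13=-4≡22 → W

TRQLLUNAW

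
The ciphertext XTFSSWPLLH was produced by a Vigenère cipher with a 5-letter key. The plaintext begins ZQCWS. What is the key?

Subtract each crib letter from the matching ciphertext letter (mod 26):
X(23)−Z(25)=-2≡24 → Y
T(19)−Q(16)=3 → D
F(5)−C(2)=3 → D
S(18)−W(22)=-4≡22 → W
S(18)−S(18)=0 → A

YDDWA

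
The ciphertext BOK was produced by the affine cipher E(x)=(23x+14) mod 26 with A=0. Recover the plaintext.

The inverse of 23 mod 26 is 17, since 23·17=391≡1. Apply D(y)=17·(y−14) mod 26:
B(1): 17·(1−14)=-221≡13 → N
O(14): 17·(14−14)=0 → A
K(10): 17·(10−14)=-68≡10 → K

NAK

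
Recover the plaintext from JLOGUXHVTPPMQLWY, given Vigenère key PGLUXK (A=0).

UFDMXNSPIVSCBFLE

Repeat the key across the ciphertext: PGLUXKPGLUXKPGLU
J(9)−P(15): -6≡20 → U
L(11)−G(6): 5 → F
O(14)−L(11): 3 → D
G(6)−U(20): -14≡12 → M
U(20)−X(23): -3≡23 → X
X(23)−K(10): 13 → N
H(7)−P(15): -8≡18 → S
V(21)−G(6): 15 → P
T(19)−L(11): 8 → I
P(15)−U(20): -5≡21 → V
P(15)−X(23): -8≡18 → S
M(12)−K(10): 2 → C
Q(16)−P(15): 1 → B
L(11)−G(6): 5 → F
W(22)−L(11): 11 → L
Y(24)−U(20): 4 → E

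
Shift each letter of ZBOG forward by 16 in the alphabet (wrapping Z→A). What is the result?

PREW

Z(25): 25+16=41≡15 → P
B(1): 1+16=17 → R
O(14): 14+16=30≡4 → E
G(6): 6+16=22 → W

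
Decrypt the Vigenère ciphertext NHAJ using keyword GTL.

Repeat the key across the ciphertext: GTLG
N(13)−G(6): 7 → H
H(7)−T(19): -12≡14 → O
A(0)−L(11): -11≡15 → P
J(9)−G(6): 3 → D

HOPD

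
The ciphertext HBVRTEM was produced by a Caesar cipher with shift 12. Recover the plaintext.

H(7): 7−12=-5≡21 → V
B(1): 1−12=-11≡15 → P
V(21): 21−12=9 → J
R(17): 17−12=5 → F
T(19): 19−12=7 → H
E(4): 4−12=-8≡18 → S
M(12): 12−12=0 → A

VPJFHSA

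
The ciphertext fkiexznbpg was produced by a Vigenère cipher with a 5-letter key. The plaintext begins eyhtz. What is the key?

bmbly

Subtract each crib letter from the matching ciphertext letter (mod 26):
f(5)−e(4)=1 → b
k(10)−y(24)=-14≡12 → m
i(8)−h(7)=1 → b
e(4)−t(19)=-15≡11 → l
x(23)−z(25)=-2≡24 → y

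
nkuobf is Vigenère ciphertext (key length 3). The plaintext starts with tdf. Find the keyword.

uhp

Subtract each crib letter from the matching ciphertext letter (mod 26):
n(13)−t(19)=-6≡20 → u
k(10)−d(3)=7 → h
u(20)−f(5)=15 → p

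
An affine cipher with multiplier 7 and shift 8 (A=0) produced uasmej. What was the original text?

The inverse of 7 mod 26 is 15, since 7·15=105≡1. Apply D(y)=15·(y−8) mod 26:
u(20): 15·(20−8)=180≡24 → y
a(0): 15·(0−8)=-120≡10 → k
s(18): 15·(18−8)=150≡20 → u
m(12): 15·(12−8)=60≡8 → i
e(4): 15·(4−8)=-60≡18 → s
j(9): 15·(9−8)=15 → p

ykuisp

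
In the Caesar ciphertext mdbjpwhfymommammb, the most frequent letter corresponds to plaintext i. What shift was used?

4

The most frequent ciphertext letter is m (appears 6 times).
m is position 12; i is position 8.
Shift = 4.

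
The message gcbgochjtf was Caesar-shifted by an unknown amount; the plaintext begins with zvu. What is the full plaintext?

zvuzhvacmy

From the crib: g(6)−z(25)=-19≡7, so the shift is 7.
Subtract 7 from each ciphertext letter:
g(6): 6−7=-1≡25 → z
c(2): 2−7=-5≡21 → v
b(1): 1−7=-6≡20 → u
g(6): 6−7=-1≡25 → z
o(14): 14−7=7 → h
c(2): 2−7=-5≡21 → v
h(7): 7−7=0 → a
j(9): 9−7=2 → c
t(19): 19−7=12 → m
f(5): 5−7=-2≡24 → y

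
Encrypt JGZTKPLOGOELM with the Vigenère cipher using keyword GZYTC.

Repeat the key across the message: GZYTCGZYTCGZY
J(9)+G(6): 15 → P
G(6)+Z(25): 31≡5 → F
Z(25)+Y(24): 49≡23 → X
T(19)+T(19): 38≡12 → M
K(10)+C(2): 12 → M
P(15)+G(6): 21 → V
L(11)+Z(25): 36≡10 → K
O(14)+Y(24): 38≡12 → M
G(6)+T(19): 25 → Z
O(14)+C(2): 16 → Q
E(4)+G(6): 10 → K
L(11)+Z(25): 36≡10 → K
M(12)+Y(24): 36≡10 → K

PFXMMVKMZQKKK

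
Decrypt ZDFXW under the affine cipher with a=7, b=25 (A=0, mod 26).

AIMWH

The inverse of 7 mod 26 is 15, since 7·15=105≡1. Apply D(y)=15·(y−25) mod 26:
Z(25): 15·(25−25)=0 → A
D(3): 15·(3−25)=-330≡8 → I
F(5): 15·(5−25)=-300≡12 → M
X(23): 15·(23−25)=-30≡22 → W
W(22): 15·(22−25)=-45≡7 → H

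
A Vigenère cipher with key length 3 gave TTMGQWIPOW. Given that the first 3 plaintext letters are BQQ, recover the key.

Subtract each crib letter from the matching ciphertext letter (mod 26):
T(19)−B(1)=18 → S
T(19)−Q(16)=3 → D
M(12)−Q(16)=-4≡22 → W

SDW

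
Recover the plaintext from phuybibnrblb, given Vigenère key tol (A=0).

wtjfnxizgixq

Repeat the key across the ciphertext: toltoltoltol
p(15)−t(19): -4≡22 → w
h(7)−o(14): -7≡19 → t
u(20)−l(11): 9 → j
y(24)−t(19): 5 → f
b(1)−o(14): -13≡13 → n
i(8)−l(11): -3≡23 → x
b(1)−t(19): -18≡8 → i
n(13)−o(14): -1≡25 → z
r(17)−l(11): 6 → g
b(1)−t(19): -18≡8 → i
l(11)−o(14): -3≡23 → x
b(1)−l(11): -10≡16 → q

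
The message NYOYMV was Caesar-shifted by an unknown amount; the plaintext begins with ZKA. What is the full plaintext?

ZKAKYH

From the crib: N(13)−Z(25)=-12≡14, so the shift is 14.
Subtract 14 from each ciphertext letter:
N(13): 13−14=-1≡25 → Z
Y(24): 24−14=10 → K
O(14): 14−14=0 → A
Y(24): 24−14=10 → K
M(12): 12−14=-2≡24 → Y
V(21): 21−14=7 → H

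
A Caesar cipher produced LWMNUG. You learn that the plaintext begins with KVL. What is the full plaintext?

KVLMTF

From the crib: L(11)−K(10)=1, so the shift is 1.
Subtract 1 from each ciphertext letter:
L(11): 11−1=10 → K
W(22): 22−1=21 → V
M(12): 12−1=11 → L
N(13): 13−1=12 → M
U(20): 20−1=19 → T
G(6): 6−1=5 → F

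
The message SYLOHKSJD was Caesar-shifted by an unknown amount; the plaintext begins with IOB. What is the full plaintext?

IOBEXAIZT

From the crib: S(18)−I(8)=10, so the shift is 10.
Subtract 10 from each ciphertext letter:
S(18): 18−10=8 → I
Y(24): 24−10=14 → O
L(11): 11−10=1 → B
O(14): 14−10=4 → E
H(7): 7−10=-3≡23 → X
K(10): 10−10=0 → A
S(18): 18−10=8 → I
J(9): 9−10=-1≡25 → Z
D(3): 3−10=-7≡19 → T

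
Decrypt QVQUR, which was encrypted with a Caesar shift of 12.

EJEIF

Q(16): 16−12=4 → E
V(21): 21−12=9 → J
Q(16): 16−12=4 → E
U(20): 20−12=8 → I
R(17): 17−12=5 → F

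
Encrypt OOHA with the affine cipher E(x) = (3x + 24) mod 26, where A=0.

O(14): 3·14+24=66≡14 → O
O(14): 3·14+24=66≡14 → O
H(7): 3·7+24=45≡19 → T
A(0): 3·0+24=24 → Y

OOTY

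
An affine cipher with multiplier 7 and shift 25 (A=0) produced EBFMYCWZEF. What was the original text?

XEMNLTHAXM

The inverse of 7 mod 26 is 15, since 7·15=105≡1. Apply D(y)=15·(y−25) mod 26:
E(4): 15·(4−25)=-315≡23 → X
B(1): 15·(1−25)=-360≡4 → E
F(5): 15·(5−25)=-300≡12 → M
M(12): 15·(12−25)=-195≡13 → N
Y(24): 15·(24−25)=-15≡11 → L
C(2): 15·(2−25)=-345≡19 → T
W(22): 15·(22−25)=-45≡7 → H
Z(25): 15·(25−25)=0 → A
E(4): 15·(4−25)=-315≡23 → X
F(5): 15·(5−25)=-300≡12 → M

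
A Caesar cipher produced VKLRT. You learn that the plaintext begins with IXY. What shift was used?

From the crib: V(21)−I(8)=13, so the shift is 13.

13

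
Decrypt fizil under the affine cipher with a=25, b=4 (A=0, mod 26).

zwfwt

The inverse of 25 mod 26 is 25, since 25·25=625≡1. Apply D(y)=25·(y−4) mod 26:
f(5): 25·(5−4)=25 → z
i(8): 25·(8−4)=100≡22 → w
z(25): 25·(25−4)=525≡5 → f
i(8): 25·(8−4)=100≡22 → w
l(11): 25·(11−4)=175≡19 → t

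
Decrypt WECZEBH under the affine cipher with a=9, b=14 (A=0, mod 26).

YWQHWNF

The inverse of 9 mod 26 is 3, since 9·3=27≡1. Apply D(y)=3·(y−14) mod 26:
W(22): 3·(22−14)=24 → Y
E(4): 3·(4−14)=-30≡22 → W
C(2): 3·(2−14)=-36≡16 → Q
Z(25): 3·(25−14)=33≡7 → H
E(4): 3·(4−14)=-30≡22 → W
B(1): 3·(1−14)=-39≡13 → N
H(7): 3·(7−14)=-21≡5 → F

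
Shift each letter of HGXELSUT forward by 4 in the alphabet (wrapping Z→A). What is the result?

LKBIPWYX

H(7): 7+4=11 → L
G(6): 6+4=10 → K
X(23): 23+4=27≡1 → B
E(4): 4+4=8 → I
L(11): 11+4=15 → P
S(18): 18+4=22 → W
U(20): 20+4=24 → Y
T(19): 19+4=23 → X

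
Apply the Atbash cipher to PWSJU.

P(15) → K(10)
W(22) → D(3)
S(18) → H(7)
J(9) → Q(16)
U(20) → F(5)

KDHQF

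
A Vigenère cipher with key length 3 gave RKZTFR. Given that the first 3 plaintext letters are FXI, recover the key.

MNR

Subtract each crib letter from the matching ciphertext letter (mod 26):
R(17)−F(5)=12 → M
K(10)−X(23)=-13≡13 → N
Z(25)−I(8)=17 → R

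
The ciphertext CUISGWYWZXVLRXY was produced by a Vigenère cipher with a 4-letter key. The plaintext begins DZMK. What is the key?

ZVWI

Subtract each crib letter from the matching ciphertext letter (mod 26):
C(2)−D(3)=-1≡25 → Z
U(20)−Z(25)=-5≡21 → V
I(8)−M(12)=-4≡22 → W
S(18)−K(10)=8 → I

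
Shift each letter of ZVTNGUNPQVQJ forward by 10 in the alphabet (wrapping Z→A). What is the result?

Z(25): 25+10=35≡9 → J
V(21): 21+10=31≡5 → F
T(19): 19+10=29≡3 → D
N(13): 13+10=23 → X
G(6): 6+10=16 → Q
U(20): 20+10=30≡4 → E
N(13): 13+10=23 → X
P(15): 15+10=25 → Z
Q(16): 16+10=26≡0 → A
V(21): 21+10=31≡5 → F
Q(16): 16+10=26≡0 → A
J(9): 9+10=19 → T

JFDXQEXZAFAT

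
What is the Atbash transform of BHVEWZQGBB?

B(1) → Y(24)
H(7) → S(18)
V(21) → E(4)
E(4) → V(21)
W(22) → D(3)
Z(25) → A(0)
Q(16) → J(9)
G(6) → T(19)
B(1) → Y(24)
B(1) → Y(24)

YSEVDAJTYY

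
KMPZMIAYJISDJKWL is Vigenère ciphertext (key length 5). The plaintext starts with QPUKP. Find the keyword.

Subtract each crib letter from the matching ciphertext letter (mod 26):
K(10)−Q(16)=-6≡20 → U
M(12)−P(15)=-3≡23 → X
P(15)−U(20)=-5≡21 → V
Z(25)−K(10)=15 → P
M(12)−P(15)=-3≡23 → X

UXVPX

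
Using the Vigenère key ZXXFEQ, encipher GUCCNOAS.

Repeat the key across the message: ZXXFEQZX
G(6)+Z(25): 31≡5 → F
U(20)+X(23): 43≡17 → R
C(2)+X(23): 25 → Z
C(2)+F(5): 7 → H
N(13)+E(4): 17 → R
O(14)+Q(16): 30≡4 → E
A(0)+Z(25): 25 → Z
S(18)+X(23): 41≡15 → P

FRZHREZP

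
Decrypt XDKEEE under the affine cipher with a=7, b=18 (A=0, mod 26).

XJKYYY

The inverse of 7 mod 26 is 15, since 7·15=105≡1. Apply D(y)=15·(y−18) mod 26:
X(23): 15·(23−18)=75≡23 → X
D(3): 15·(3−18)=-225≡9 → J
K(10): 15·(10−18)=-120≡10 → K
E(4): 15·(4−18)=-210≡24 → Y
E(4): 15·(4−18)=-210≡24 → Y
E(4): 15·(4−18)=-210≡24 → Y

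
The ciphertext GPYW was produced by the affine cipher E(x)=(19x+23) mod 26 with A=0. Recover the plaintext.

VQLP

The inverse of 19 mod 26 is 11, since 19·11=209≡1. Apply D(y)=11·(y−23) mod 26:
G(6): 11·(6−23)=-187≡21 → V
P(15): 11·(15−23)=-88≡16 → Q
Y(24): 11·(24−23)=11 → L
W(22): 11·(22−23)=-11≡15 → P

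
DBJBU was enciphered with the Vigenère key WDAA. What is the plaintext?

Repeat the key across the ciphertext: WDAAW
D(3)−W(22): -19≡7 → H
B(1)−D(3): -2≡24 → Y
J(9)−A(0): 9 → J
B(1)−A(0): 1 → B
U(20)−W(22): -2≡24 → Y

HYJBY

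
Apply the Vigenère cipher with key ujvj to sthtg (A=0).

Repeat the key across the message: ujvju
s(18)+u(20): 38≡12 → m
t(19)+j(9): 28≡2 → c
h(7)+v(21): 28≡2 → c
t(19)+j(9): 28≡2 → c
g(6)+u(20): 26≡0 → a

mccca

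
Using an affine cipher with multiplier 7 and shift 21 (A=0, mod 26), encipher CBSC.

JCRJ

C(2): 7·2+21=35≡9 → J
B(1): 7·1+21=28≡2 → C
S(18): 7·18+21=147≡17 → R
C(2): 7·2+21=35≡9 → J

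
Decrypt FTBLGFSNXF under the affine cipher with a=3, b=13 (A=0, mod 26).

The inverse of 3 mod 26 is 9, since 3·9=27≡1. Apply D(y)=9·(y−13) mod 26:
F(5): 9·(5−13)=-72≡6 → G
T(19): 9·(19−13)=54≡2 → C
B(1): 9·(1−13)=-108≡22 → W
L(11): 9·(11−13)=-18≡8 → I
G(6): 9·(6−13)=-63≡15 → P
F(5): 9·(5−13)=-72≡6 → G
S(18): 9·(18−13)=45≡19 → T
N(13): 9·(13−13)=0 → A
X(23): 9·(23−13)=90≡12 → M
F(5): 9·(5−13)=-72≡6 → G

GCWIPGTAMG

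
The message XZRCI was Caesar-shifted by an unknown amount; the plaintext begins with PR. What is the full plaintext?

From the crib: X(23)−P(15)=8, so the shift is 8.
Subtract 8 from each ciphertext letter:
X(23): 23−8=15 → P
Z(25): 25−8=17 → R
R(17): 17−8=9 → J
C(2): 2−8=-6≡20 → U
I(8): 8−8=0 → A

PRJUA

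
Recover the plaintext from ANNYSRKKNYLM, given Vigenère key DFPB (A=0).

Repeat the key across the ciphertext: DFPBDFPBDFPB
A(0)−D(3): -3≡23 → X
N(13)−F(5): 8 → I
N(13)−P(15): -2≡24 → Y
Y(24)−B(1): 23 → X
S(18)−D(3): 15 → P
R(17)−F(5): 12 → M
K(10)−P(15): -5≡21 → V
K(10)−B(1): 9 → J
N(13)−D(3): 10 → K
Y(24)−F(5): 19 → T
L(11)−P(15): -4≡22 → W
M(12)−B(1): 11 → L

XIYXPMVJKTWL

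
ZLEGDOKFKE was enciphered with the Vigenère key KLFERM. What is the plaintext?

Repeat the key across the ciphertext: KLFERMKLFE
Z(25)−K(10): 15 → P
L(11)−L(11): 0 → A
E(4)−F(5): -1≡25 → Z
G(6)−E(4): 2 → C
D(3)−R(17): -14≡12 → M
O(14)−M(12): 2 → C
K(10)−K(10): 0 → A
F(5)−L(11): -6≡20 → U
K(10)−F(5): 5 → F
E(4)−E(4): 0 → A

PAZCMCAUFA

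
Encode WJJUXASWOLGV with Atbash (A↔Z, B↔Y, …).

DQQFCZHDLOTE

W(22) → D(3)
J(9) → Q(16)
J(9) → Q(16)
U(20) → F(5)
X(23) → C(2)
A(0) → Z(25)
S(18) → H(7)
W(22) → D(3)
O(14) → L(11)
L(11) → O(14)
G(6) → T(19)
V(21) → E(4)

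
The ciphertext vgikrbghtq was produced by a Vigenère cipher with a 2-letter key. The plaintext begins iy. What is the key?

Subtract each crib letter from the matching ciphertext letter (mod 26):
v(21)−i(8)=13 → n
g(6)−y(24)=-18≡8 → i

ni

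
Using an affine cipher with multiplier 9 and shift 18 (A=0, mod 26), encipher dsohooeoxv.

tyodoocorz

d(3): 9·3+18=45≡19 → t
s(18): 9·18+18=180≡24 → y
o(14): 9·14+18=144≡14 → o
h(7): 9·7+18=81≡3 → d
o(14): 9·14+18=144≡14 → o
o(14): 9·14+18=144≡14 → o
e(4): 9·4+18=54≡2 → c
o(14): 9·14+18=144≡14 → o
x(23): 9·23+18=225≡17 → r
v(21): 9·21+18=207≡25 → z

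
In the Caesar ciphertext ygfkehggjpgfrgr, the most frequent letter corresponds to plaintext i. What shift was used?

The most frequent ciphertext letter is g (appears 5 times).
g is position 6; i is position 8.
Shift = -2≡24.

24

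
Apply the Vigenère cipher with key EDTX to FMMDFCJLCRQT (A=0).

Repeat the key across the message: EDTXEDTXEDTX
F(5)+E(4): 9 → J
M(12)+D(3): 15 → P
M(12)+T(19): 31≡5 → F
D(3)+X(23): 26≡0 → A
F(5)+E(4): 9 → J
C(2)+D(3): 5 → F
J(9)+T(19): 28≡2 → C
L(11)+X(23): 34≡8 → I
C(2)+E(4): 6 → G
R(17)+D(3): 20 → U
Q(16)+T(19): 35≡9 → J
T(19)+X(23): 42≡16 → Q

JPFAJFCIGUJQ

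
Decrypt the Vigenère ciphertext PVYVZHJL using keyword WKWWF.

TLCZULZP

Repeat the key across the ciphertext: WKWWFWKW
P(15)−W(22): -7≡19 → T
V(21)−K(10): 11 → L
Y(24)−W(22): 2 → C
V(21)−W(22): -1≡25 → Z
Z(25)−F(5): 20 → U
H(7)−W(22): -15≡11 → L
J(9)−K(10): -1≡25 → Z
L(11)−W(22): -11≡15 → P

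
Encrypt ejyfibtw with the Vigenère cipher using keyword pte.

Repeat the key across the message: pteptept
e(4)+p(15): 19 → t
j(9)+t(19): 28≡2 → c
y(24)+e(4): 28≡2 → c
f(5)+p(15): 20 → u
i(8)+t(19): 27≡1 → b
b(1)+e(4): 5 → f
t(19)+p(15): 34≡8 → i
w(22)+t(19): 41≡15 → p

tccubfip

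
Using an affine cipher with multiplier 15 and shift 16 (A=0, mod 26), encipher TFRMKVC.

PNLOKTU

T(19): 15·19+16=301≡15 → P
F(5): 15·5+16=91≡13 → N
R(17): 15·17+16=271≡11 → L
M(12): 15·12+16=196≡14 → O
K(10): 15·10+16=166≡10 → K
V(21): 15·21+16=331≡19 → T
C(2): 15·2+16=46≡20 → U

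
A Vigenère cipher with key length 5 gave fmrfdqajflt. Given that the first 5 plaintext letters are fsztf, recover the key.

ausmy

Subtract each crib letter from the matching ciphertext letter (mod 26):
f(5)−f(5)=0 → a
m(12)−s(18)=-6≡20 → u
r(17)−z(25)=-8≡18 → s
f(5)−t(19)=-14≡12 → m
d(3)−f(5)=-2≡24 → y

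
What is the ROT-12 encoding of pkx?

bwj

p(15): 15+12=27≡1 → b
k(10): 10+12=22 → w
x(23): 23+12=35≡9 → j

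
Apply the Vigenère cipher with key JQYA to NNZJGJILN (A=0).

WDXJPZGLW

Repeat the key across the message: JQYAJQYAJ
N(13)+J(9): 22 → W
N(13)+Q(16): 29≡3 → D
Z(25)+Y(24): 49≡23 → X
J(9)+A(0): 9 → J
G(6)+J(9): 15 → P
J(9)+Q(16): 25 → Z
I(8)+Y(24): 32≡6 → G
L(11)+A(0): 11 → L
N(13)+J(9): 22 → W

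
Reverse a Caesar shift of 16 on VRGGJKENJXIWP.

V(21): 21−16=5 → F
R(17): 17−16=1 → B
G(6): 6−16=-10≡16 → Q
G(6): 6−16=-10≡16 → Q
J(9): 9−16=-7≡19 → T
K(10): 10−16=-6≡20 → U
E(4): 4−16=-12≡14 → O
N(13): 13−16=-3≡23 → X
J(9): 9−16=-7≡19 → T
X(23): 23−16=7 → H
I(8): 8−16=-8≡18 → S
W(22): 22−16=6 → G
P(15): 15−16=-1≡25 → Z

FBQQTUOXTHSGZ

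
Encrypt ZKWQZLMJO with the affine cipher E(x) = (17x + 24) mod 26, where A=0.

Z(25): 17·25+24=449≡7 → H
K(10): 17·10+24=194≡12 → M
W(22): 17·22+24=398≡8 → I
Q(16): 17·16+24=296≡10 → K
Z(25): 17·25+24=449≡7 → H
L(11): 17·11+24=211≡3 → D
M(12): 17·12+24=228≡20 → U
J(9): 17·9+24=177≡21 → V
O(14): 17·14+24=262≡2 → C

HMIKHDUVC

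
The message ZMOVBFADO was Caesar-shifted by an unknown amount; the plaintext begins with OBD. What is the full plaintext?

From the crib: Z(25)−O(14)=11, so the shift is 11.
Subtract 11 from each ciphertext letter:
Z(25): 25−11=14 → O
M(12): 12−11=1 → B
O(14): 14−11=3 → D
V(21): 21−11=10 → K
B(1): 1−11=-10≡16 → Q
F(5): 5−11=-6≡20 → U
A(0): 0−11=-11≡15 → P
D(3): 3−11=-8≡18 → S
O(14): 14−11=3 → D

OBDKQUPSD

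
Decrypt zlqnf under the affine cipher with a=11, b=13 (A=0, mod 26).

uofae

The inverse of 11 mod 26 is 19, since 11·19=209≡1. Apply D(y)=19·(y−13) mod 26:
z(25): 19·(25−13)=228≡20 → u
l(11): 19·(11−13)=-38≡14 → o
q(16): 19·(16−13)=57≡5 → f
n(13): 19·(13−13)=0 → a
f(5): 19·(5−13)=-152≡4 → e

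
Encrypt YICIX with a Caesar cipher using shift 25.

XHBHW

Y(24): 24+25=49≡23 → X
I(8): 8+25=33≡7 → H
C(2): 2+25=27≡1 → B
I(8): 8+25=33≡7 → H
X(23): 23+25=48≡22 → W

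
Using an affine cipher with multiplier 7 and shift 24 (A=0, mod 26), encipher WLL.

W(22): 7·22+24=178≡22 → W
L(11): 7·11+24=101≡23 → X
L(11): 7·11+24=101≡23 → X

WXX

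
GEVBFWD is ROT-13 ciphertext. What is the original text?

G(6): 6−13=-7≡19 → T
E(4): 4−13=-9≡17 → R
V(21): 21−13=8 → I
B(1): 1−13=-12≡14 → O
F(5): 5−13=-8≡18 → S
W(22): 22−13=9 → J
D(3): 3−13=-10≡16 → Q

TRIOSJQ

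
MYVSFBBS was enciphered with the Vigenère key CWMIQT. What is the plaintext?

KCJKPIZW

Repeat the key across the ciphertext: CWMIQTCW
M(12)−C(2): 10 → K
Y(24)−W(22): 2 → C
V(21)−M(12): 9 → J
S(18)−I(8): 10 → K
F(5)−Q(16): -11≡15 → P
B(1)−T(19): -18≡8 → I
B(1)−C(2): -1≡25 → Z
S(18)−W(22): -4≡22 → W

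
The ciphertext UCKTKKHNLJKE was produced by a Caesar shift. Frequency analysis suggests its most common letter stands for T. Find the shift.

17

The most frequent ciphertext letter is K (appears 4 times).
K is position 10; T is position 19.
Shift = -9≡17.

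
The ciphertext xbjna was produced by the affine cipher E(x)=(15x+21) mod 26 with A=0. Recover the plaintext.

oquwj

The inverse of 15 mod 26 is 7, since 15·7=105≡1. Apply D(y)=7·(y−21) mod 26:
x(23): 7·(23−21)=14 → o
b(1): 7·(1−21)=-140≡16 → q
j(9): 7·(9−21)=-84≡20 → u
n(13): 7·(13−21)=-56≡22 → w
a(0): 7·(0−21)=-147≡9 → j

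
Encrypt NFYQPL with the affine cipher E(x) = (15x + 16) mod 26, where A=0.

N(13): 15·13+16=211≡3 → D
F(5): 15·5+16=91≡13 → N
Y(24): 15·24+16=376≡12 → M
Q(16): 15·16+16=256≡22 → W
P(15): 15·15+16=241≡7 → H
L(11): 15·11+16=181≡25 → Z

DNMWHZ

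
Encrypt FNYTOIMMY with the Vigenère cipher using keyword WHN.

Repeat the key across the message: WHNWHNWHN
F(5)+W(22): 27≡1 → B
N(13)+H(7): 20 → U
Y(24)+N(13): 37≡11 → L
T(19)+W(22): 41≡15 → P
O(14)+H(7): 21 → V
I(8)+N(13): 21 → V
M(12)+W(22): 34≡8 → I
M(12)+H(7): 19 → T
Y(24)+N(13): 37≡11 → L

BULPVVITL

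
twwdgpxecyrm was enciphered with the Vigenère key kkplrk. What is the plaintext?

jmhspfnunnac

Repeat the key across the ciphertext: kkplrkkkplrk
t(19)−k(10): 9 → j
w(22)−k(10): 12 → m
w(22)−p(15): 7 → h
d(3)−l(11): -8≡18 → s
g(6)−r(17): -11≡15 → p
p(15)−k(10): 5 → f
x(23)−k(10): 13 → n
e(4)−k(10): -6≡20 → u
c(2)−p(15): -13≡13 → n
y(24)−l(11): 13 → n
r(17)−r(17): 0 → a
m(12)−k(10): 2 → c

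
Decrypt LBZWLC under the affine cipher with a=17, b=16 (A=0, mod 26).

The inverse of 17 mod 26 is 23, since 17·23=391≡1. Apply D(y)=23·(y−16) mod 26:
L(11): 23·(11−16)=-115≡15 → P
B(1): 23·(1−16)=-345≡19 → T
Z(25): 23·(25−16)=207≡25 → Z
W(22): 23·(22−16)=138≡8 → I
L(11): 23·(11−16)=-115≡15 → P
C(2): 23·(2−16)=-322≡16 → Q

PTZIPQ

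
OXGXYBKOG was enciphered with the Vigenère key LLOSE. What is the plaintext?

Repeat the key across the ciphertext: LLOSELLOS
O(14)−L(11): 3 → D
X(23)−L(11): 12 → M
G(6)−O(14): -8≡18 → S
X(23)−S(18): 5 → F
Y(24)−E(4): 20 → U
B(1)−L(11): -10≡16 → Q
K(10)−L(11): -1≡25 → Z
O(14)−O(14): 0 → A
G(6)−S(18): -12≡14 → O

DMSFUQZAO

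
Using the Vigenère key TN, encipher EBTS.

Repeat the key across the message: TNTN
E(4)+T(19): 23 → X
B(1)+N(13): 14 → O
T(19)+T(19): 38≡12 → M
S(18)+N(13): 31≡5 → F

XOMF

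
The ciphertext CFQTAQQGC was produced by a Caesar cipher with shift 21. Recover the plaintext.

HKVYFVVLH

C(2): 2−21=-19≡7 → H
F(5): 5−21=-16≡10 → K
Q(16): 16−21=-5≡21 → V
T(19): 19−21=-2≡24 → Y
A(0): 0−21=-21≡5 → F
Q(16): 16−21=-5≡21 → V
Q(16): 16−21=-5≡21 → V
G(6): 6−21=-15≡11 → L
C(2): 2−21=-19≡7 → H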